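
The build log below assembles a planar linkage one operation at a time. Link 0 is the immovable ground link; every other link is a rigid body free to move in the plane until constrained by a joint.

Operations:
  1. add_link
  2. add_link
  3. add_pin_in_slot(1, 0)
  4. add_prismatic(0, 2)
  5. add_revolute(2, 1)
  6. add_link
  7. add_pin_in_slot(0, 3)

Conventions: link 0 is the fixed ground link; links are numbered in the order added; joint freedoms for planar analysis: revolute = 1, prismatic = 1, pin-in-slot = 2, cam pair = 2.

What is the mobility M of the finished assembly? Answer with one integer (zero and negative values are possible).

L=1 J1=0 J2=0
add link → L=2 J1=0 J2=0
add link → L=3 J1=0 J2=0
PS@1,0 dof=2 J2 → L=3 J1=0 J2=1
P@0,2 dof=1 J1 → L=3 J1=1 J2=1
R@2,1 dof=1 J1 → L=3 J1=2 J2=1
add link → L=4 J1=2 J2=1
PS@0,3 dof=2 J2 → L=4 J1=2 J2=2
M=3(L−1)−2J1−J2=3·3−2·2−2=3

M = 3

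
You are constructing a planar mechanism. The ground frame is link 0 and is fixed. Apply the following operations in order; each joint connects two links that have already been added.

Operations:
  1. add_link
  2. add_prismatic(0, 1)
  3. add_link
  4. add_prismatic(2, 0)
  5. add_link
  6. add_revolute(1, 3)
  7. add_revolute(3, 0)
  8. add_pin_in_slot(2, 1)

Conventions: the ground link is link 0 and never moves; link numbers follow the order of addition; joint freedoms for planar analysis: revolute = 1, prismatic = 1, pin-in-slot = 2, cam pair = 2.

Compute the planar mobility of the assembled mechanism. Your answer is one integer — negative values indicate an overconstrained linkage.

(L,J1,J2)=(1,0,0); link0 fixed
link1: (2,0,0)
P 0-1 [J1]: (2,1,0)
link2: (3,1,0)
P 2-0 [J1]: (3,2,0)
link3: (4,2,0)
R 1-3 [J1]: (4,3,0)
R 3-0 [J1]: (4,4,0)
PS 2-1 [J2]: (4,4,1)
Grübler: 3·3 − 2·4 − 1 = 0

M = 0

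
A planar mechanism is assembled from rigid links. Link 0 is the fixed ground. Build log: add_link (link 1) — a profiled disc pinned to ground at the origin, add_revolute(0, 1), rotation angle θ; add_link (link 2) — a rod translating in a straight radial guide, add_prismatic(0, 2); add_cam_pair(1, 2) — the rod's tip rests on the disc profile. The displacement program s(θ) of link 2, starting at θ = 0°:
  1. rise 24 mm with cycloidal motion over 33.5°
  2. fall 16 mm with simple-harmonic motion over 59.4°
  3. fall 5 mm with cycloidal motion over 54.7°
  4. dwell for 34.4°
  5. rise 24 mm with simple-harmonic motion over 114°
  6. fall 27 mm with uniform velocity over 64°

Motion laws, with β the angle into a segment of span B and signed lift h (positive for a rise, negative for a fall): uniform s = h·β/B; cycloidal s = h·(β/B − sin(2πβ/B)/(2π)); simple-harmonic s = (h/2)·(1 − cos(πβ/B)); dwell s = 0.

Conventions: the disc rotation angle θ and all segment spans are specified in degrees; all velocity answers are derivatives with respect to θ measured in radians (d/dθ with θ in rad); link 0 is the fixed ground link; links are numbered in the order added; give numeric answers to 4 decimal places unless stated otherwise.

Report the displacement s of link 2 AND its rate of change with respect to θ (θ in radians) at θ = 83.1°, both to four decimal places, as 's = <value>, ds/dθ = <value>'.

seg 1 [0°–33.5°] cycloidal, h=24: full span → s += 24 → s = 24.0000
seg 2 [33.5°–92.9°] simple-harmonic, h=-16: θ=83.1° here. β=49.6, B=59.4. -16/2·(1 − cos(π·0.8350)) = -14.9493 → s = 9.0507
velocity in seg [33.5°–92.9°] (simple-harmonic), θ in radians: β = 49.6° = 0.8657 rad, B = 59.4° = 1.0367 rad; ds/dθ = (πh/(2B)) sin(πβ/B) = (π·(-16)/(2·1.0367)) sin(π·0.8350) = -12.010006 mm/rad

s = 9.0507, ds/dθ = -12.0100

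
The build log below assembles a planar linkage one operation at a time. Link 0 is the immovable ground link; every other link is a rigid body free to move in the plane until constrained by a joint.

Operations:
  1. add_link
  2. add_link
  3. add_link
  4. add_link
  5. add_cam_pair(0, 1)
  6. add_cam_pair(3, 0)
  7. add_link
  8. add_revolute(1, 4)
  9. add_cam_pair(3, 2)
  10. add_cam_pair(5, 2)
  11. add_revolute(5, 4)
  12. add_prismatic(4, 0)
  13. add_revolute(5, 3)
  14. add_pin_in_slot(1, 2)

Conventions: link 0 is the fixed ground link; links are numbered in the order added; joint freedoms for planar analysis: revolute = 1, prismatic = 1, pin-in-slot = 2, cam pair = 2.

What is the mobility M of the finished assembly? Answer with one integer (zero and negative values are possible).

link 0 = ground. State L|J1|J2 = 1|0|0
+link1  2|0|0
+link2  3|0|0
+link3  4|0|0
+link4  5|0|0
C(0,1) f=2→J2  5|0|1
C(3,0) f=2→J2  5|0|2
+link5  6|0|2
R(1,4) f=1→J1  6|1|2
C(3,2) f=2→J2  6|1|3
C(5,2) f=2→J2  6|1|4
R(5,4) f=1→J1  6|2|4
P(4,0) f=1→J1  6|3|4
R(5,3) f=1→J1  6|4|4
PS(1,2) f=2→J2  6|4|5
M = 3(6−1)−2·4−5 = 15−8−5 = 2

M = 2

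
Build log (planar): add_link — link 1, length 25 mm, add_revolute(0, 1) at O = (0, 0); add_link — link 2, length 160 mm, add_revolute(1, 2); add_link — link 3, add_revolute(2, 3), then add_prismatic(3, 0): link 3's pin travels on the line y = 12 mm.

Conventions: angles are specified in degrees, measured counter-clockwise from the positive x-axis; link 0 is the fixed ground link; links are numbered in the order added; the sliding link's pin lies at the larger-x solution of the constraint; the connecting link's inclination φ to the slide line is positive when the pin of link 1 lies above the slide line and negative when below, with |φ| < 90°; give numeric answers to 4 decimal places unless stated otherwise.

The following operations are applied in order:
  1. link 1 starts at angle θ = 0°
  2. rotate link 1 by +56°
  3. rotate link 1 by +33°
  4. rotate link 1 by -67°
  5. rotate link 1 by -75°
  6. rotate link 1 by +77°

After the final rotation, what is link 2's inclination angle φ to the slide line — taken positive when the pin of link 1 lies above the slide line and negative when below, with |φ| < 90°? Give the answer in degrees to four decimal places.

geometry: r = 25 mm, L = 160 mm, e = 12 mm; θ starts at 0°
rotate link 1 by +56°: θ ← 0° +56° = 56°
rotate link 1 by +33°: θ ← 56° +33° = 89°
rotate link 1 by -67°: θ ← 89° -67° = 22°
rotate link 1 by -75°: θ ← 22° -75° = -53°
rotate link 1 by +77°: θ ← -53° +77° = 24°
h = r sin θ − e = 10.168416 − 12 = -1.831584
sin φ = h / L = -1.831584 / 160 = -0.01144740
φ = arcsin(-0.01144740) = -0.655902°

-0.6559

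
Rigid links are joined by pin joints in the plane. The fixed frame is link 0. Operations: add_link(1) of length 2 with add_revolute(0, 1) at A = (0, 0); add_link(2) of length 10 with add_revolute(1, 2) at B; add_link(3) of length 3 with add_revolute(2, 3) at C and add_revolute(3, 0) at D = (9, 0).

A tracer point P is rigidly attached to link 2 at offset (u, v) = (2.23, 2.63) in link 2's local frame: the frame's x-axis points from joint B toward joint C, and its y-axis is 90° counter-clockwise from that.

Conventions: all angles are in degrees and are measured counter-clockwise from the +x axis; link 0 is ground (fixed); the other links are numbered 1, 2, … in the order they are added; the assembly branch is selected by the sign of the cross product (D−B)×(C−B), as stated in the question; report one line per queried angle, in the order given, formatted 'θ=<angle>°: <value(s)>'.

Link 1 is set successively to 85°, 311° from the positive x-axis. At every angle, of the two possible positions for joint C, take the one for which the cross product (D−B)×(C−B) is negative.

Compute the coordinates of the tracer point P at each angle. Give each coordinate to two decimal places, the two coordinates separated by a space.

A=(0,0), D=(9.00,0)
θ=85°: B = A + 2.00·(cos85°, sin85°) = (0.1743, 1.9924)
θ=85°: |BD| = 9.0478
θ=85°: circle(B,10.00) ∩ circle(D,3.00): a=9.5527, h=2.9572
θ=85°:   candidates: C₊=(10.1438,2.7734) cross=26.756; C₋=(8.8414,-2.9958) cross=-26.756
θ=85°:   branch - wants cross < 0 → take C=(8.8414,-2.9958) (cross=-26.756)
θ=85°: ex = (C−B)/|BC| = (0.8667,-0.4988); ey = (0.4988,0.8667)
θ=85°: P = B + 2.23·ex + 2.63·ey = (3.4190,3.1595)
θ=311°: B = A + 2.00·(cos311°, sin311°) = (1.3121, -1.5094)
θ=311°: |BD| = 7.8347
θ=311°: circle(B,10.00) ∩ circle(D,3.00): a=9.7249, h=2.3296
θ=311°:   candidates: C₊=(10.4060,2.6501) cross=18.252; C₋=(11.3036,-1.9218) cross=-18.252
θ=311°:   branch - wants cross < 0 → take C=(11.3036,-1.9218) (cross=-18.252)
θ=311°: ex = (C−B)/|BC| = (0.9991,-0.0412); ey = (0.0412,0.9991)
θ=311°: P = B + 2.23·ex + 2.63·ey = (3.6487,1.0264)

θ=85°: 3.42 3.16
θ=311°: 3.65 1.03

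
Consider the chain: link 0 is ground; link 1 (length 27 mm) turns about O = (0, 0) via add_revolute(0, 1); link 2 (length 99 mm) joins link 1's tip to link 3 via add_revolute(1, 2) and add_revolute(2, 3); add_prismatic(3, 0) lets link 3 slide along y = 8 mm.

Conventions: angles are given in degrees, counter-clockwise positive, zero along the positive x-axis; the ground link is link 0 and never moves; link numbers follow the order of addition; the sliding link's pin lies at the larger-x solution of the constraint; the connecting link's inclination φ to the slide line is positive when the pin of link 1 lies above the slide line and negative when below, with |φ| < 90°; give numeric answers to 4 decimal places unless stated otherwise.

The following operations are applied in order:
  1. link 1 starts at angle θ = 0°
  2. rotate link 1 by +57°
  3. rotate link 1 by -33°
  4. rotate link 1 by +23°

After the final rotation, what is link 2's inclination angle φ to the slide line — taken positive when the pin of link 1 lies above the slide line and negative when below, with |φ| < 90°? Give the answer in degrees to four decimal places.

geometry: r = 27 mm, L = 99 mm, e = 8 mm; θ starts at 0°
rotate link 1 by +57°: θ ← 0° +57° = 57°
rotate link 1 by -33°: θ ← 57° -33° = 24°
rotate link 1 by +23°: θ ← 24° +23° = 47°
h = r sin θ − e = 19.746550 − 8 = 11.746550
sin φ = h / L = 11.746550 / 99 = 0.11865202
φ = arcsin(0.11865202) = 6.814313°

6.8143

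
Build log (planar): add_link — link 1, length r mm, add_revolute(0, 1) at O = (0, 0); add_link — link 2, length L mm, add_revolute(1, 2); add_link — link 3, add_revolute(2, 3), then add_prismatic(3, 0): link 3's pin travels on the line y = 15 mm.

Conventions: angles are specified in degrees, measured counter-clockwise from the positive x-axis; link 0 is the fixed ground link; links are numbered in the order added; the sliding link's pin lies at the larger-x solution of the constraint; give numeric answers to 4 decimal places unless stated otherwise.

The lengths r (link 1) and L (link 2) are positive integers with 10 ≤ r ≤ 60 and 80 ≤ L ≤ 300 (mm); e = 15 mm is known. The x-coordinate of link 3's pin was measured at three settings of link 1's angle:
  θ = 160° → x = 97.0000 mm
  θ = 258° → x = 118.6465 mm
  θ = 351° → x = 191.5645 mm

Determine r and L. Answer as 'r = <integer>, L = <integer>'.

constraint per measurement: (x − r cos θ)² + (r sin θ − e)² = L²
subtracting the θ₁ and θ₂ equations cancels the r² and L² terms:
r = (x₁² − x₂²) / (2[(x₁cos θ₁ + e sin θ₁) − (x₂cos θ₂ + e sin θ₂)]) = 50.0003 → r = 50
L² = (x₁ − r cos θ₁)² + (r sin θ₁ − e)² = 20735.9882 → L = 144.0000 → L = 144
check at θ₃=351°: x = 191.5645 (printed 191.5645) ✓

r = 50, L = 144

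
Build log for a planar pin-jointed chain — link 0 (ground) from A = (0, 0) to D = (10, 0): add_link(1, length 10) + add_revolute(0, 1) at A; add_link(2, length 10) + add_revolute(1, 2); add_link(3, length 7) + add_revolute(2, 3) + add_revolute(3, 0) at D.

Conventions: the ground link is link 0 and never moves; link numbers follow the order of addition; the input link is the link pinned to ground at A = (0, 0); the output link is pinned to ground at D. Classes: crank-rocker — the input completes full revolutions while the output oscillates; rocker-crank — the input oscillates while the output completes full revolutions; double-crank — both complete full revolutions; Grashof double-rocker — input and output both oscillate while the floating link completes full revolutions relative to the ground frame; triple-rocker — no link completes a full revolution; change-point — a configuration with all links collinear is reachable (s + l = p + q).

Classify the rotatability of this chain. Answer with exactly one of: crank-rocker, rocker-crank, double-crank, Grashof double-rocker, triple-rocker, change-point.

lengths: ground=10, input=10, coupler=10, output=7
sorted: s=7 (shortest), l=10 (longest), p+q=20
s + l = 17 vs p + q = 20
s + l < p + q (Grashof) with shortest = output link → rocker-crank

rocker-crank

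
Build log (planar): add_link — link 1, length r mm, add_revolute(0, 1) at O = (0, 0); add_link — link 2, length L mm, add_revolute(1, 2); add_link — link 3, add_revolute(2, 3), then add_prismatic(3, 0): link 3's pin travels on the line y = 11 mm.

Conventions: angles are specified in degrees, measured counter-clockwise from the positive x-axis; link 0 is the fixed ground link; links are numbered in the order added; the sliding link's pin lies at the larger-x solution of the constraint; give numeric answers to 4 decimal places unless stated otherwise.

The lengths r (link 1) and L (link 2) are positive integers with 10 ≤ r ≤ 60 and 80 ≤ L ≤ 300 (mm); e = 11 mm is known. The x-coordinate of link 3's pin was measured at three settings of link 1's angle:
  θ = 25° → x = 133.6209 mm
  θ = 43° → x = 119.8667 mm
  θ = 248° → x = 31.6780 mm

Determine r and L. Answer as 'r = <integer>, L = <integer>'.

constraint per measurement: (x − r cos θ)² + (r sin θ − e)² = L²
subtracting the θ₁ and θ₂ equations cancels the r² and L² terms:
r = (x₁² − x₂²) / (2[(x₁cos θ₁ + e sin θ₁) − (x₂cos θ₂ + e sin θ₂)]) = 57.0000 → r = 57
L² = (x₁ − r cos θ₁)² + (r sin θ₁ − e)² = 6888.9921 → L = 83.0000 → L = 83
check at θ₃=248°: x = 31.6780 (printed 31.6780) ✓

r = 57, L = 83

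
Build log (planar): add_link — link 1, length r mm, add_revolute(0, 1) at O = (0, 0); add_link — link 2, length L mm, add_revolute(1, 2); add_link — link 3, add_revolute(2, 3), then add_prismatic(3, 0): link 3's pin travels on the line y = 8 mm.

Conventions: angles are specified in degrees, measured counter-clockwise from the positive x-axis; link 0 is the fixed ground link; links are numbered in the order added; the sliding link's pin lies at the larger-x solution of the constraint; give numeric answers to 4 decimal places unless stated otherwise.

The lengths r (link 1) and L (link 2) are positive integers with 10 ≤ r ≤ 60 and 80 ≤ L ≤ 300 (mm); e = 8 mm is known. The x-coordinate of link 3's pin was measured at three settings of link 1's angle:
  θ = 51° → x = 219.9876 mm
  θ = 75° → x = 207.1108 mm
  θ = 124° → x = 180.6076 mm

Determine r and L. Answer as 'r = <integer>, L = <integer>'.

constraint per measurement: (x − r cos θ)² + (r sin θ − e)² = L²
subtracting the θ₁ and θ₂ equations cancels the r² and L² terms:
r = (x₁² − x₂²) / (2[(x₁cos θ₁ + e sin θ₁) − (x₂cos θ₂ + e sin θ₂)]) = 33.0000 → r = 33
L² = (x₁ − r cos θ₁)² + (r sin θ₁ − e)² = 39999.9940 → L = 200.0000 → L = 200
check at θ₃=124°: x = 180.6076 (printed 180.6076) ✓

r = 33, L = 200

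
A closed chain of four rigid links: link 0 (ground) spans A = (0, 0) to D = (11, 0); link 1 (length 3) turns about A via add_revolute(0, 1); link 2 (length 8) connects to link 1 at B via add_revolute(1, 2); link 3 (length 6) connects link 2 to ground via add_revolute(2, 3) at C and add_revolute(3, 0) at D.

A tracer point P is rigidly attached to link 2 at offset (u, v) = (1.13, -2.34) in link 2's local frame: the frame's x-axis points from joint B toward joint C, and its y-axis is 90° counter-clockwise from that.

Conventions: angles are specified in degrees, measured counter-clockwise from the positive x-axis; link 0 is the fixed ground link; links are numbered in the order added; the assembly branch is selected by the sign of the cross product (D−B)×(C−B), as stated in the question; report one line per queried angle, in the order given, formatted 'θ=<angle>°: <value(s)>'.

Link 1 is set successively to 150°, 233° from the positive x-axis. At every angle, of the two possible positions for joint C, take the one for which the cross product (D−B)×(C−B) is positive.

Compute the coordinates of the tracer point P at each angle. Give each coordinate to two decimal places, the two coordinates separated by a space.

A=(0,0), D=(11.00,0)
θ=150°: B = A + 3.00·(cos150°, sin150°) = (-2.5981, 1.5000)
θ=150°: |BD| = 13.6806
θ=150°: circle(B,8.00) ∩ circle(D,6.00): a=7.8636, h=1.4708
θ=150°:   candidates: C₊=(5.3794,2.0998) cross=20.122; C₋=(5.0569,-0.8242) cross=-20.122
θ=150°:   branch + wants cross > 0 → take C=(5.3794,2.0998) (cross=20.122)
θ=150°: ex = (C−B)/|BC| = (0.9972,0.0750); ey = (-0.0750,0.9972)
θ=150°: P = B + 1.13·ex + -2.34·ey = (-1.2958,-0.7487)
θ=233°: B = A + 3.00·(cos233°, sin233°) = (-1.8054, -2.3959)
θ=233°: |BD| = 13.0277
θ=233°: circle(B,8.00) ∩ circle(D,6.00): a=7.5885, h=2.5328
θ=233°:   candidates: C₊=(5.1878,1.4893) cross=32.997; C₋=(6.1194,-3.4899) cross=-32.997
θ=233°:   branch + wants cross > 0 → take C=(5.1878,1.4893) (cross=32.997)
θ=233°: ex = (C−B)/|BC| = (0.8742,0.4857); ey = (-0.4857,0.8742)
θ=233°: P = B + 1.13·ex + -2.34·ey = (0.3188,-3.8926)

θ=150°: -1.30 -0.75
θ=233°: 0.32 -3.89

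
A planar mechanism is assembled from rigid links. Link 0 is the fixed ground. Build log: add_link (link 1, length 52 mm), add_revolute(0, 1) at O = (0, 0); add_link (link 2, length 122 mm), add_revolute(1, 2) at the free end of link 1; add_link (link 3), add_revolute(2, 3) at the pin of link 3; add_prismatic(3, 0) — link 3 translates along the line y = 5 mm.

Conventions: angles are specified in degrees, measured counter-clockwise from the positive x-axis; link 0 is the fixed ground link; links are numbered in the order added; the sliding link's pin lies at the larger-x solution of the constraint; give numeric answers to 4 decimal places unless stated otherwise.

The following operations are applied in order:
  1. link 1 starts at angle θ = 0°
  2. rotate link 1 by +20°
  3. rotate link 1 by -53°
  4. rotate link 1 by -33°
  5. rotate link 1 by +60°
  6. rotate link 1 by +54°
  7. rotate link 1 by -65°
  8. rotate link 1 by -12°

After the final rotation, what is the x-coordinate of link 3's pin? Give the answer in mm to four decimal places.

geometry: r = 52 mm, L = 122 mm, e = 5 mm; θ starts at 0°
rotate link 1 by +20°: θ ← 0° +20° = 20°
rotate link 1 by -53°: θ ← 20° -53° = -33°
rotate link 1 by -33°: θ ← -33° -33° = -66°
rotate link 1 by +60°: θ ← -66° +60° = -6°
rotate link 1 by +54°: θ ← -6° +54° = 48°
rotate link 1 by -65°: θ ← 48° -65° = -17°
rotate link 1 by -12°: θ ← -17° -12° = -29°
crank pin P = (r cos θ, r sin θ) = (45.480225, -25.210100)
h = r sin θ − e = -25.210100 − 5 = -30.210100
x = r cos θ + √(L² − h²) = 45.480225 + 118.200465 = 163.680689

163.6807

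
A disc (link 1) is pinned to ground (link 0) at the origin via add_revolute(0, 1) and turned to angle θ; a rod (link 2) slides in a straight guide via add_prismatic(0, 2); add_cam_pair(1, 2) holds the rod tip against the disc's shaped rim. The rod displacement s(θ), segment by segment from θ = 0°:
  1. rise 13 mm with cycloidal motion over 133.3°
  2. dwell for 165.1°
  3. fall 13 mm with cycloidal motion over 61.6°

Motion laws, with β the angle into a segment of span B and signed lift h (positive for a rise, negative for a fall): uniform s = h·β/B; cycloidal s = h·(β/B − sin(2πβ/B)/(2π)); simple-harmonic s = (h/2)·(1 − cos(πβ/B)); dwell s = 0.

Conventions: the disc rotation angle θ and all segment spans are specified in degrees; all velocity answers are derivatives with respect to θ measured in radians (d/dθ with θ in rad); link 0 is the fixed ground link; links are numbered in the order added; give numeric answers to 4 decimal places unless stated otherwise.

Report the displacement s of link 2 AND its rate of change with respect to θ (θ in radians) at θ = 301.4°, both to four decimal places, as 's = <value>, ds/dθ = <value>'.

segment 1 (0° to 133.3°, cycloidal, h = 13) is passed completely: s = 0.0000 + (13) = 13.0000
segment 2 (133.3° to 298.4°, dwell): s unchanged at 13.0000
θ = 301.4° falls in segment 3 (298.4° to 360°, cycloidal, h = -13): β = 301.4 − 298.4 = 3°, B = 61.6°; Δs = -13·(0.0487 − sin(2π·0.0487)/(2π)) = -0.0098; s = 13.0000 − 0.0098 = 12.9902
velocity in seg [298.4°–360°] (cycloidal), θ in radians: β = 3° = 0.0524 rad, B = 61.6° = 1.0751 rad; ds/dθ = (h/B)(1 − cos(2πβ/B)) = ((-13)/1.0751)(1 − cos(2π·0.0487)) = -0.561700 mm/rad

s = 12.9902, ds/dθ = -0.5617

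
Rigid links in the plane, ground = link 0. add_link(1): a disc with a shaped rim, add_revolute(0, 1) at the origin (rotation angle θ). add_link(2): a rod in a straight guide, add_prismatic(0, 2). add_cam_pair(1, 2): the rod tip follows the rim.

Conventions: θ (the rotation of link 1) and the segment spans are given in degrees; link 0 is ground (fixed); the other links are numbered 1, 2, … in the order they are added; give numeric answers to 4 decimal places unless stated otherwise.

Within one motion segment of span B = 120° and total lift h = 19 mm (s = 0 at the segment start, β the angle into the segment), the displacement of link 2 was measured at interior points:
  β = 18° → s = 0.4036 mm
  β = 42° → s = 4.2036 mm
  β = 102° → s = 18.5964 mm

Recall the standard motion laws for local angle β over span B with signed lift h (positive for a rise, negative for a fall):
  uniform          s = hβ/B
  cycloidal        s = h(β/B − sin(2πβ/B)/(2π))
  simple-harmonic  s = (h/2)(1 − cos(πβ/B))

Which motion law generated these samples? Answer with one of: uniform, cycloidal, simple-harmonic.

candidates at β/B = r: uniform s = h·r (linear in β); cycloidal s = h·(r − sin(2πr)/(2π)); simple-harmonic s = (h/2)(1 − cos(πr))
β=18°: printed 0.4036 | uniform 2.8500, cycloidal 0.4036, simple-harmonic 1.0354
β=42°: printed 4.2036 | uniform 6.6500, cycloidal 4.2036, simple-harmonic 5.1871
β=102°: printed 18.5964 | uniform 16.1500, cycloidal 18.5964, simple-harmonic 17.9646
only one law matches every sample → cycloidal

cycloidal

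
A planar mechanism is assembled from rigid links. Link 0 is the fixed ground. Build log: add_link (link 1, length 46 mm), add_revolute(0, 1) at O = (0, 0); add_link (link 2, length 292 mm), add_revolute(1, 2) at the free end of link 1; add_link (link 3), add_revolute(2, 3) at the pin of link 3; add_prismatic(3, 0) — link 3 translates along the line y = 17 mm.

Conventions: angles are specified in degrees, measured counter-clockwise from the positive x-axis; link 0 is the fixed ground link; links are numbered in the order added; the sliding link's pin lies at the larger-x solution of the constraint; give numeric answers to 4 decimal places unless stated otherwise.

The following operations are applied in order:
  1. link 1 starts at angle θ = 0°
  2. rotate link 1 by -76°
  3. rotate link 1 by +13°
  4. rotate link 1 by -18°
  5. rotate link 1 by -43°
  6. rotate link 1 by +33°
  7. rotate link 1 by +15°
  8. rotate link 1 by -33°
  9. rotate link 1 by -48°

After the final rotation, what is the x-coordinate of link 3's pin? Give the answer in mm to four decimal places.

geometry: r = 46 mm, L = 292 mm, e = 17 mm; θ starts at 0°
rotate link 1 by -76°: θ ← 0° -76° = -76°
rotate link 1 by +13°: θ ← -76° +13° = -63°
rotate link 1 by -18°: θ ← -63° -18° = -81°
rotate link 1 by -43°: θ ← -81° -43° = -124°
rotate link 1 by +33°: θ ← -124° +33° = -91°
rotate link 1 by +15°: θ ← -91° +15° = -76°
rotate link 1 by -33°: θ ← -76° -33° = -109°
rotate link 1 by -48°: θ ← -109° -48° = -157°
crank pin P = (r cos θ, r sin θ) = (-42.343223, -17.973632)
h = r sin θ − e = -17.973632 − 17 = -34.973632
x = r cos θ + √(L² − h²) = -42.343223 + 289.897991 = 247.554768

247.5548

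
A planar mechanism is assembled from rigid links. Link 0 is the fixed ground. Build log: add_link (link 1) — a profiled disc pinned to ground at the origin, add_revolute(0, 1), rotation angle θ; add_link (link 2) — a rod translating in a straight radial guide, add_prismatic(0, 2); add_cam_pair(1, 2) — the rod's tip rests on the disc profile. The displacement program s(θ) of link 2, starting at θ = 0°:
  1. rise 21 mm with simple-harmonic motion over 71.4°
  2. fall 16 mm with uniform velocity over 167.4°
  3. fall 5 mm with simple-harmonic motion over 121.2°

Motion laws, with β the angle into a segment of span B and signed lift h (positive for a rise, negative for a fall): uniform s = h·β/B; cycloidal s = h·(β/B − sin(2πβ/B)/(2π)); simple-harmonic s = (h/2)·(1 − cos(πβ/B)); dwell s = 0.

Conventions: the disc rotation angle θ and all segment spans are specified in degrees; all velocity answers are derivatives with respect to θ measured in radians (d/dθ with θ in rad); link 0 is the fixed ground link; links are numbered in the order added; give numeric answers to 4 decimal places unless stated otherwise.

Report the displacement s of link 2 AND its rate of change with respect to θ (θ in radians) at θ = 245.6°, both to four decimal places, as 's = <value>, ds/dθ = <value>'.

seg 1 [0°–71.4°] simple-harmonic, h=21: full span → s += 21 → s = 21.0000
seg 2 [71.4°–238.8°] uniform, h=-16: full span → s += -16 → s = 5.0000
seg 3 [238.8°–360°] simple-harmonic, h=-5: θ=245.6° here. β=6.8, B=121.2. -5/2·(1 − cos(π·0.0561)) = -0.0387 → s = 4.9613
velocity in seg [238.8°–360°] (simple-harmonic), θ in radians: β = 6.8° = 0.1187 rad, B = 121.2° = 2.1153 rad; ds/dθ = (πh/(2B)) sin(πβ/B) = (π·(-5)/(2·2.1153)) sin(π·0.0561) = -0.651051 mm/rad

s = 4.9613, ds/dθ = -0.6511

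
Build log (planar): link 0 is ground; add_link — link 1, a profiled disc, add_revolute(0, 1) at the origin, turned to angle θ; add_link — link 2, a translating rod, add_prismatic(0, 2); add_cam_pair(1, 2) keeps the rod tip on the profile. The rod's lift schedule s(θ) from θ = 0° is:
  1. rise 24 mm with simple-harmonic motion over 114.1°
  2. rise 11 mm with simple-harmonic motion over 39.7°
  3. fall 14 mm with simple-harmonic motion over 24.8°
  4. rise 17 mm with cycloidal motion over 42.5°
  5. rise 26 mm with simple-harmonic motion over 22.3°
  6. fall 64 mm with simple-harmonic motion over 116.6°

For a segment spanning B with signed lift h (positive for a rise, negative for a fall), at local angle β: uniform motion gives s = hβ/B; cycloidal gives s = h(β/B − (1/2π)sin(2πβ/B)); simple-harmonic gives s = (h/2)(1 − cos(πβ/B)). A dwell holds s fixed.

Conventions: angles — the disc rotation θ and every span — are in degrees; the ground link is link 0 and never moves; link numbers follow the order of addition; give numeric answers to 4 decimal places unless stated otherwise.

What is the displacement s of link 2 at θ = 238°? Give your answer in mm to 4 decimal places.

seg 1 [0°–114.1°] simple-harmonic, h=24: full span → s += 24 → s = 24.0000
seg 2 [114.1°–153.8°] simple-harmonic, h=11: full span → s += 11 → s = 35.0000
seg 3 [153.8°–178.6°] simple-harmonic, h=-14: full span → s += -14 → s = 21.0000
seg 4 [178.6°–221.1°] cycloidal, h=17: full span → s += 17 → s = 38.0000
seg 5 [221.1°–243.4°] simple-harmonic, h=26: θ=238° here. β=16.9, B=22.3. 26/2·(1 − cos(π·0.7578)) = 22.4162 → s = 60.4162

60.4162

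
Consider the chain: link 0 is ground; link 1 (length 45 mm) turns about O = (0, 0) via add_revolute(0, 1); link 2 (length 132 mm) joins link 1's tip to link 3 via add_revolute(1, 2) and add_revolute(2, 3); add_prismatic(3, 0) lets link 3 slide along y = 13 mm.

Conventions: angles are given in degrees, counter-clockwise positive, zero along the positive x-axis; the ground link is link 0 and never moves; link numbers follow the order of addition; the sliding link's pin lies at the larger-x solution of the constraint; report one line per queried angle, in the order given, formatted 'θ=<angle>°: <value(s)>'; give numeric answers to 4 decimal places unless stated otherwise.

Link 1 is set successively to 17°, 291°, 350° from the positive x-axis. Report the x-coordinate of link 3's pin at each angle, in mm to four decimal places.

geometry: r = 45 mm, L = 132 mm, e = 13 mm
θ=17°: crank pin P = (r cos θ, r sin θ) = (43.033714, 13.156727)
θ=17°: h = r sin θ − e = 13.156727 − 13 = 0.156727
θ=17°: x = r cos θ + √(L² − h²) = 43.033714 + 131.999907 = 175.033621
θ=291°: crank pin P = (r cos θ, r sin θ) = (16.126558, -42.011119)
θ=291°: h = r sin θ − e = -42.011119 − 13 = -55.011119
θ=291°: x = r cos θ + √(L² − h²) = 16.126558 + 119.990736 = 136.117294
θ=350°: crank pin P = (r cos θ, r sin θ) = (44.316349, -7.814168)
θ=350°: h = r sin θ − e = -7.814168 − 13 = -20.814168
θ=350°: x = r cos θ + √(L² − h²) = 44.316349 + 130.348649 = 174.664998

θ=17°: 175.0336
θ=291°: 136.1173
θ=350°: 174.6650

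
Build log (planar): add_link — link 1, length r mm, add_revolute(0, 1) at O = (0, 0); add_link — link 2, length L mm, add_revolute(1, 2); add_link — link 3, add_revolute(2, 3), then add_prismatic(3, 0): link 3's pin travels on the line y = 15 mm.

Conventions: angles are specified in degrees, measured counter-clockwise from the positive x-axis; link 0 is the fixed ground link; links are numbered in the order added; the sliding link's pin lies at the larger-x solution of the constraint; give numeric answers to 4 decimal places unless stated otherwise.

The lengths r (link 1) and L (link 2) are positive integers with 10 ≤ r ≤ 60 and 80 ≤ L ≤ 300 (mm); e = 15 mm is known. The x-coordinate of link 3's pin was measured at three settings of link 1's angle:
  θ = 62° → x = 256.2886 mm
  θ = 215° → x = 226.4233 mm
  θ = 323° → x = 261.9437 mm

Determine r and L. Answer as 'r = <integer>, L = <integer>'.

constraint per measurement: (x − r cos θ)² + (r sin θ − e)² = L²
subtracting the θ₁ and θ₂ equations cancels the r² and L² terms:
r = (x₁² − x₂²) / (2[(x₁cos θ₁ + e sin θ₁) − (x₂cos θ₂ + e sin θ₂)]) = 22.0001 → r = 22
L² = (x₁ − r cos θ₁)² + (r sin θ₁ − e)² = 60516.0119 → L = 246.0000 → L = 246
check at θ₃=323°: x = 261.9437 (printed 261.9437) ✓

r = 22, L = 246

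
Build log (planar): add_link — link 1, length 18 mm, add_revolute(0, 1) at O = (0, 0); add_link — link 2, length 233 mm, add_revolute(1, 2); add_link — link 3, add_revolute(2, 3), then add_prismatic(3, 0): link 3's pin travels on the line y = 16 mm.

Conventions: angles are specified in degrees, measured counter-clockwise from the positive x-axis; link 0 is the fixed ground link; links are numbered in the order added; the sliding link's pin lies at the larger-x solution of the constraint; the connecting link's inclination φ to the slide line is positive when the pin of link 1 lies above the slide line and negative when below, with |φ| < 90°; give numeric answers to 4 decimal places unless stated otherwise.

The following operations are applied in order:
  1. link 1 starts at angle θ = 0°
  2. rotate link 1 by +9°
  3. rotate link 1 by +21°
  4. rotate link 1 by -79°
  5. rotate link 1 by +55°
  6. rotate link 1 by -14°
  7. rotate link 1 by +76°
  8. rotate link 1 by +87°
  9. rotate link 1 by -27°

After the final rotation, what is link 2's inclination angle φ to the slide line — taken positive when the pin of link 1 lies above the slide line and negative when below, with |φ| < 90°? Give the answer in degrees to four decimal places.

geometry: r = 18 mm, L = 233 mm, e = 16 mm; θ starts at 0°
rotate link 1 by +9°: θ ← 0° +9° = 9°
rotate link 1 by +21°: θ ← 9° +21° = 30°
rotate link 1 by -79°: θ ← 30° -79° = -49°
rotate link 1 by +55°: θ ← -49° +55° = 6°
rotate link 1 by -14°: θ ← 6° -14° = -8°
rotate link 1 by +76°: θ ← -8° +76° = 68°
rotate link 1 by +87°: θ ← 68° +87° = 155°
rotate link 1 by -27°: θ ← 155° -27° = 128°
h = r sin θ − e = 14.184194 − 16 = -1.815806
sin φ = h / L = -1.815806 / 233 = -0.00779316
φ = arcsin(-0.00779316) = -0.446520°

-0.4465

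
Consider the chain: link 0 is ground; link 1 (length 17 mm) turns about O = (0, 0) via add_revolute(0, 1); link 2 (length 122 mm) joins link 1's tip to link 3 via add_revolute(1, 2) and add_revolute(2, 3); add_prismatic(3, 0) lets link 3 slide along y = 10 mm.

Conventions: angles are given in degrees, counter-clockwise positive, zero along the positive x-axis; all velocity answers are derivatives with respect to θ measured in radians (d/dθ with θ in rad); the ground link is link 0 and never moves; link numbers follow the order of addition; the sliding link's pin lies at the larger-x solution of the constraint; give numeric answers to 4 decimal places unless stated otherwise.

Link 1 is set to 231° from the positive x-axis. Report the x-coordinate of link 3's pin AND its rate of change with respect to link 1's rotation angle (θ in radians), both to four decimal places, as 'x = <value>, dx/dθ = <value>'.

geometry: r = 17 mm, L = 122 mm, e = 10 mm
crank pin P = (r cos θ, r sin θ) = (-10.698447, -13.211481)
h = r sin θ − e = -13.211481 − 10 = -23.211481
x = r cos θ + √(L² − h²) = -10.698447 + 119.771562 = 109.073116
dx/dθ = −r sin θ − h·r cos θ/√(L² − h²) (θ in radians; h = -23.211481) = 11.138144

x = 109.0731, dx/dθ = 11.1381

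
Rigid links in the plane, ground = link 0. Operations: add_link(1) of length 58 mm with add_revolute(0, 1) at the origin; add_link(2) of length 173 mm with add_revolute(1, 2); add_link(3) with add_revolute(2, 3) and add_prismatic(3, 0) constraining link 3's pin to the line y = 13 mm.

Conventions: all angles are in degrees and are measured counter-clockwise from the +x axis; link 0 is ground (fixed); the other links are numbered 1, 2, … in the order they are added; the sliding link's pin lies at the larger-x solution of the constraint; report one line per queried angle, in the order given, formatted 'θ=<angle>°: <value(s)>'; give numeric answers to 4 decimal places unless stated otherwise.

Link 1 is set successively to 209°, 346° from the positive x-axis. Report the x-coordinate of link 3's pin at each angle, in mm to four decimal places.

geometry: r = 58 mm, L = 173 mm, e = 13 mm
θ=209°: crank pin P = (r cos θ, r sin θ) = (-50.727943, -28.118958)
θ=209°: h = r sin θ − e = -28.118958 − 13 = -41.118958
θ=209°: x = r cos θ + √(L² − h²) = -50.727943 + 168.042350 = 117.314407
θ=346°: crank pin P = (r cos θ, r sin θ) = (56.277152, -14.031470)
θ=346°: h = r sin θ − e = -14.031470 − 13 = -27.031470
θ=346°: x = r cos θ + √(L² − h²) = 56.277152 + 170.875100 = 227.152252

θ=209°: 117.3144
θ=346°: 227.1523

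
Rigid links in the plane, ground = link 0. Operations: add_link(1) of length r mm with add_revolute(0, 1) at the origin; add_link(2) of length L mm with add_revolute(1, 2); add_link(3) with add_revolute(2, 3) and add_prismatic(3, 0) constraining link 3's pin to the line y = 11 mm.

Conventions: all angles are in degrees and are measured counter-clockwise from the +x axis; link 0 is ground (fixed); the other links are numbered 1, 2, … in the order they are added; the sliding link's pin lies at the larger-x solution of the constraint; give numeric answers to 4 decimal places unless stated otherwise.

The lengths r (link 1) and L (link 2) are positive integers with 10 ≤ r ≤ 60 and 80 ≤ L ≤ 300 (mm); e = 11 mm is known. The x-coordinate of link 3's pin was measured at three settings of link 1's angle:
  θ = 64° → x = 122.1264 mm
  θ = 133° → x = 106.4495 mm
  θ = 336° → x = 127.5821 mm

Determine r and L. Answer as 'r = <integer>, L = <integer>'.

constraint per measurement: (x − r cos θ)² + (r sin θ − e)² = L²
subtracting the θ₁ and θ₂ equations cancels the r² and L² terms:
r = (x₁² − x₂²) / (2[(x₁cos θ₁ + e sin θ₁) − (x₂cos θ₂ + e sin θ₂)]) = 14.0000 → r = 14
L² = (x₁ − r cos θ₁)² + (r sin θ₁ − e)² = 13456.0017 → L = 116.0000 → L = 116
check at θ₃=336°: x = 127.5821 (printed 127.5821) ✓

r = 14, L = 116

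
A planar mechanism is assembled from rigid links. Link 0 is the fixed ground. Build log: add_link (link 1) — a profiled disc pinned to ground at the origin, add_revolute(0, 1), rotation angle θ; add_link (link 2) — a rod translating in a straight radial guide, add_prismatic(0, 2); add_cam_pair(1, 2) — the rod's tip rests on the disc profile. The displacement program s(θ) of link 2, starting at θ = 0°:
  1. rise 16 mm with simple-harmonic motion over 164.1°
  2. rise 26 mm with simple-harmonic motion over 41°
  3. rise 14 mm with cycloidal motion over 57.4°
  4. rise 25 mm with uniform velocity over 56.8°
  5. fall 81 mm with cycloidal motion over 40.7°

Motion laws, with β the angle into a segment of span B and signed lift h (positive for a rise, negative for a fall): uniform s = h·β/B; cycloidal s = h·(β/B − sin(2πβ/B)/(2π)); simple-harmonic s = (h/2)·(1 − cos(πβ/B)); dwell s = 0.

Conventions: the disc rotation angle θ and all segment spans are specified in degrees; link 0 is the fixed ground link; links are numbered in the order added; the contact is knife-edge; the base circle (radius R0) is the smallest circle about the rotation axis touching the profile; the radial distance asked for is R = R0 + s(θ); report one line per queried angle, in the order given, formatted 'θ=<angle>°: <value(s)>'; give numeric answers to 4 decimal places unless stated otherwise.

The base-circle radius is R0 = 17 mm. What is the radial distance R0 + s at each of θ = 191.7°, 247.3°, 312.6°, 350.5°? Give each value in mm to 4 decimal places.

seg 1 [0°–164.1°] simple-harmonic, h=16: full span → s += 16 → s = 16.0000
seg 2 [164.1°–205.1°] simple-harmonic, h=26: θ=191.7° here. β=27.6, B=41. 26/2·(1 − cos(π·0.6732)) = 19.7287 → s = 35.7287
seg 2 [164.1°–205.1°] simple-harmonic, h=26: full span → s += 26 → s = 42.0000
seg 3 [205.1°–262.5°] cycloidal, h=14: θ=247.3° here. β=42.2, B=57.4. 14·(0.7352 − sin(2π·0.7352)/(2π)) = 12.5112 → s = 54.5112
seg 3 [205.1°–262.5°] cycloidal, h=14: full span → s += 14 → s = 56.0000
seg 4 [262.5°–319.3°] uniform, h=25: θ=312.6° here. β=50.1, B=56.8. 25·50.1/56.8 = 22.0511 → s = 78.0511
seg 4 [262.5°–319.3°] uniform, h=25: full span → s += 25 → s = 81.0000
seg 5 [319.3°–360°] cycloidal, h=-81: θ=350.5° here. β=31.2, B=40.7. -81·(0.7666 − sin(2π·0.7666)/(2π)) = -74.9150 → s = 6.0850
θ=191.7°: R = R0 + s = 17 + 35.7287 = 52.7287
θ=247.3°: R = R0 + s = 17 + 54.5112 = 71.5112
θ=312.6°: R = R0 + s = 17 + 78.0511 = 95.0511
θ=350.5°: R = R0 + s = 17 + 6.0850 = 23.0850

θ=191.7°: 52.7287
θ=247.3°: 71.5112
θ=312.6°: 95.0511
θ=350.5°: 23.0850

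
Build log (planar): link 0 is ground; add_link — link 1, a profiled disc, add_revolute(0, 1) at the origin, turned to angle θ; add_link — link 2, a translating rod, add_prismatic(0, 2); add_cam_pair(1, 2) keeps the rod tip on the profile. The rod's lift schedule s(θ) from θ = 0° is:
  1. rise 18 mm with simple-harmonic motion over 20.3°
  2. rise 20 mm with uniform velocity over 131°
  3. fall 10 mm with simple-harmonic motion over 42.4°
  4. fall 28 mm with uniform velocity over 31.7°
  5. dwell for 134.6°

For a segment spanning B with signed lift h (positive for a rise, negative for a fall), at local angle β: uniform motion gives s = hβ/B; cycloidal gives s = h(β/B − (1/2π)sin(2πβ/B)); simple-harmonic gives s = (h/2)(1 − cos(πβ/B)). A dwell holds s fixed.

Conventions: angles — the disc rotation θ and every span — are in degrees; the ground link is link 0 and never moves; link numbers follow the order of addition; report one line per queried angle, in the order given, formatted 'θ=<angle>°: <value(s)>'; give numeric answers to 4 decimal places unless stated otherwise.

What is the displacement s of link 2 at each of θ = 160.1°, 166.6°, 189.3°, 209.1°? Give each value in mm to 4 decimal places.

seg 1 [0°–20.3°] simple-harmonic, h=18: full span → s += 18 → s = 18.0000
seg 2 [20.3°–151.3°] uniform, h=20: full span → s += 20 → s = 38.0000
seg 3 [151.3°–193.7°] simple-harmonic, h=-10: θ=160.1° here. β=8.8, B=42.4. -10/2·(1 − cos(π·0.2075)) = -1.0257 → s = 36.9743
seg 3 [151.3°–193.7°] simple-harmonic, h=-10: θ=166.6° here. β=15.3, B=42.4. -10/2·(1 − cos(π·0.3608)) = -2.8832 → s = 35.1168
seg 3 [151.3°–193.7°] simple-harmonic, h=-10: θ=189.3° here. β=38, B=42.4. -10/2·(1 − cos(π·0.8962)) = -9.7366 → s = 28.2634
seg 3 [151.3°–193.7°] simple-harmonic, h=-10: full span → s += -10 → s = 28.0000
seg 4 [193.7°–225.4°] uniform, h=-28: θ=209.1° here. β=15.4, B=31.7. -28·15.4/31.7 = -13.6025 → s = 14.3975

θ=160.1°: 36.9743
θ=166.6°: 35.1168
θ=189.3°: 28.2634
θ=209.1°: 14.3975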